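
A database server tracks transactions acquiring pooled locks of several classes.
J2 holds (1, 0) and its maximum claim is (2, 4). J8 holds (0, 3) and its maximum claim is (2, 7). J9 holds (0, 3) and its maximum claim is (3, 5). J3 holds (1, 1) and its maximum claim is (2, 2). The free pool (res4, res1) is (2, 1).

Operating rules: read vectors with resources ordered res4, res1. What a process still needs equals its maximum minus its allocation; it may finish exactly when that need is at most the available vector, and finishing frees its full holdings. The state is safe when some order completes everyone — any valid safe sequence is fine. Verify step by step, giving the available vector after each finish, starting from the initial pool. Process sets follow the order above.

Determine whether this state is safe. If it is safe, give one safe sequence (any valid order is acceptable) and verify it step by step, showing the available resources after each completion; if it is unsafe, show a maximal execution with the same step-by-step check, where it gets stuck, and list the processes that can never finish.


SAFE. One safe sequence: J3, J9, J8, J2.
Key observation: the first exact fit in this order is J3 — it needs (1, 1) with (2, 1) free, meeting a requested resource to the last unit.
Verifying each step:
  pool = (2, 1)
  J3: need (1, 1) fits (2, 1); releases (1, 1), pool now (3, 2)
  J9: need (3, 2) fits (3, 2); releases (0, 3), pool now (3, 5)
  J8: need (2, 4) fits (3, 5); releases (0, 3), pool now (3, 8)
  J2: need (1, 4) fits (3, 8); releases (1, 0), pool now (4, 8)


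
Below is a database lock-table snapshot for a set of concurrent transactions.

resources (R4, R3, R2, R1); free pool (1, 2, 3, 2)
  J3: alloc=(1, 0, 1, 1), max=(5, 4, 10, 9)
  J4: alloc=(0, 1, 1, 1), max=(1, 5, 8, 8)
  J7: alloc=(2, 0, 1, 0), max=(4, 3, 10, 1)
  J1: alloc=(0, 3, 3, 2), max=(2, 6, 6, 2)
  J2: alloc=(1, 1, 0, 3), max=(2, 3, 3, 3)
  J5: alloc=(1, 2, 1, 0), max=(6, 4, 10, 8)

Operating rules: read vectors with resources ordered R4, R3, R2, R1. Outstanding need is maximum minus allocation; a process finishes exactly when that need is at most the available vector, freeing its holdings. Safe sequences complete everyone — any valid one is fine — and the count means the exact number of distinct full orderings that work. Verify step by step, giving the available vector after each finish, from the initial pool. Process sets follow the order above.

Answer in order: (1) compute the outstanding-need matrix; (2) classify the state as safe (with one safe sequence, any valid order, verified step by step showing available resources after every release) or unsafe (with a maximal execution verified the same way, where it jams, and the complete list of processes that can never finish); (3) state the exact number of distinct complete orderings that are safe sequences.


(1) Need matrix, components ordered R4, R3, R2, R1:
  J3: (4, 4, 9, 8)
  J4: (1, 4, 7, 7)
  J7: (2, 3, 9, 1)
  J1: (2, 3, 3, 0)
  J2: (1, 2, 3, 0)
  J5: (5, 2, 9, 8)
(2) The state is UNSAFE.
Key observation: the pool after J2, J1 is (2, 6, 6, 7); every surviving request exceeds it in R2, so progress ends there.
Going as far as possible: J2, J1; after that, nothing fits. Check, step by step:
  pool = (1, 2, 3, 2)
  J2: need (1, 2, 3, 0) fits (1, 2, 3, 2); releases (1, 1, 0, 3), pool now (2, 3, 3, 5)
  J1: need (2, 3, 3, 0) fits (2, 3, 3, 5); releases (0, 3, 3, 2), pool now (2, 6, 6, 7)
  blocked: J3 wants (4, 4, 9, 8), pool (2, 6, 6, 7) — not enough R4, R2 and R1
  blocked: J4 wants (1, 4, 7, 7), pool (2, 6, 6, 7) — not enough R2
  blocked: J7 wants (2, 3, 9, 1), pool (2, 6, 6, 7) — not enough R2
  blocked: J5 wants (5, 2, 9, 8), pool (2, 6, 6, 7) — not enough R4, R2 and R1
Permanently blocked: J3, J4, J7 and J5.
(3) Precisely 0 of the possible complete orderings are safe sequences.


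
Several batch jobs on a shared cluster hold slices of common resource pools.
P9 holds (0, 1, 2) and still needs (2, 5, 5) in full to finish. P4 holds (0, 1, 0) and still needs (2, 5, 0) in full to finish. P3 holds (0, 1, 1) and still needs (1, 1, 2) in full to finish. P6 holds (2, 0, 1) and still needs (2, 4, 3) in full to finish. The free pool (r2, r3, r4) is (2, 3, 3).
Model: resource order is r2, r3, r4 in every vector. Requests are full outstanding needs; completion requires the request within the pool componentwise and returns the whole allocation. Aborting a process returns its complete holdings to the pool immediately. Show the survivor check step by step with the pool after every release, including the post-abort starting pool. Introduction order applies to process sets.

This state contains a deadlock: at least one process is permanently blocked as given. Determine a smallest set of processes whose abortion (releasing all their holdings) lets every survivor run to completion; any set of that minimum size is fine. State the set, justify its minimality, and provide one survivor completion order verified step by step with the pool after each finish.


Abort P4.
Key observation: P9 was stuck for good until P4 gave back (0, 1, 0); in the order shown it finishes at step 3.
No smaller set exists: with zero aborts the deadlock remains.
The survivors complete as P6, P3, P9. Step-by-step check (starting from the post-abort pool):
  pool = (2, 4, 3)
  P6: need (2, 4, 3) fits (2, 4, 3); releases (2, 0, 1), pool now (4, 4, 4)
  P3: need (1, 1, 2) fits (4, 4, 4); releases (0, 1, 1), pool now (4, 5, 5)
  P9: need (2, 5, 5) fits (4, 5, 5); releases (0, 1, 2), pool now (4, 6, 7)


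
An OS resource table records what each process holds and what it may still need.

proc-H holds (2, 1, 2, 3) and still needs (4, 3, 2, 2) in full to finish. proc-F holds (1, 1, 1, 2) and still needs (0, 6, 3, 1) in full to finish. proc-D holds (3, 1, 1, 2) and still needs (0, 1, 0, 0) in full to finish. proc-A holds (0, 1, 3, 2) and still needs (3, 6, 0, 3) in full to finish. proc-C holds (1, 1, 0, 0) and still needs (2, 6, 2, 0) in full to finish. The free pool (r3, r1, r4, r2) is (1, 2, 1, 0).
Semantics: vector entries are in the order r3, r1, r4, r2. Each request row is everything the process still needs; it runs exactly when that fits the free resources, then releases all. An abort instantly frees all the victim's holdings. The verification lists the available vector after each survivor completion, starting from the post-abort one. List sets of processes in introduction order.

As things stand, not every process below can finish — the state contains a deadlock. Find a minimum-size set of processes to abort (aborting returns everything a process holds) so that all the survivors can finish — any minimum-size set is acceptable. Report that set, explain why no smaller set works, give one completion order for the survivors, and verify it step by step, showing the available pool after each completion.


Minimum abort set: proc-F and proc-A.
Key observation: the returned (1, 2, 4, 4) from proc-F and proc-A is what brings proc-C — unrunnable before, under any order — into play at step 3.
No one abort is enough; case by case: proc-H alone leaves proc-F blocked (short on r1); proc-F alone leaves proc-A blocked (short on r1); proc-D alone leaves proc-F blocked (short on r1); proc-A alone leaves proc-F blocked (short on r1); proc-C alone leaves proc-F blocked (short on r1).
One survivor order: proc-D, proc-H, proc-C. Step-by-step check (post-abort pool first):
  pool = (2, 4, 5, 4)
  proc-D needs (0, 1, 0, 0) <= (2, 4, 5, 4) -> finishes; pool += (3, 1, 1, 2) = (5, 5, 6, 6)
  proc-H needs (4, 3, 2, 2) <= (5, 5, 6, 6) -> finishes; pool += (2, 1, 2, 3) = (7, 6, 8, 9)
  proc-C needs (2, 6, 2, 0) <= (7, 6, 8, 9) -> finishes; pool += (1, 1, 0, 0) = (8, 7, 8, 9)


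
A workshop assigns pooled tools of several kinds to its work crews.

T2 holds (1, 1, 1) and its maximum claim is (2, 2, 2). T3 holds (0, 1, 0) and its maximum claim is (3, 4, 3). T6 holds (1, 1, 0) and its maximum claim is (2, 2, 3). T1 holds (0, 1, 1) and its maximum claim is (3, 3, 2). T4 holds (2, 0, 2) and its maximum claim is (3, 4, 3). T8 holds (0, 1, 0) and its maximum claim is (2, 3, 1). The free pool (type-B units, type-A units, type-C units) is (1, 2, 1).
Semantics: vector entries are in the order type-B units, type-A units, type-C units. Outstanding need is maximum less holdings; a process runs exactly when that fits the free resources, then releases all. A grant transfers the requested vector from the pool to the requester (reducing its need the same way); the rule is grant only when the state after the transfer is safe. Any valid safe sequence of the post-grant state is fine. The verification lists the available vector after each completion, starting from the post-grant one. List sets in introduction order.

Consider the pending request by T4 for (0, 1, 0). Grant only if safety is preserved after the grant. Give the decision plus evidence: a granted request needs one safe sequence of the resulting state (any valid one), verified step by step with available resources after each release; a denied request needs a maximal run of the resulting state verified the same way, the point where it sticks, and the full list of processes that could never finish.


GRANT — the state after the grant stays safe, e.g. via T2, T8, T4, T1, T3, T6.
Key observation: after the grant the pool drops to (1, 1, 1), which still lets T2 finish first and unwind the rest.
Step-by-step check of the post-grant state:
  pool = (1, 1, 1)
  run T2 (needs (1, 1, 1), free (1, 1, 1)); after release of (1, 1, 1) the pool is (2, 2, 2)
  run T8 (needs (2, 2, 1), free (2, 2, 2)); after release of (0, 1, 0) the pool is (2, 3, 2)
  run T4 (needs (1, 3, 1), free (2, 3, 2)); after release of (2, 1, 2) the pool is (4, 4, 4)
  run T1 (needs (3, 2, 1), free (4, 4, 4)); after release of (0, 1, 1) the pool is (4, 5, 5)
  run T3 (needs (3, 3, 3), free (4, 5, 5)); after release of (0, 1, 0) the pool is (4, 6, 5)
  run T6 (needs (1, 1, 3), free (4, 6, 5)); after release of (1, 1, 0) the pool is (5, 7, 5)


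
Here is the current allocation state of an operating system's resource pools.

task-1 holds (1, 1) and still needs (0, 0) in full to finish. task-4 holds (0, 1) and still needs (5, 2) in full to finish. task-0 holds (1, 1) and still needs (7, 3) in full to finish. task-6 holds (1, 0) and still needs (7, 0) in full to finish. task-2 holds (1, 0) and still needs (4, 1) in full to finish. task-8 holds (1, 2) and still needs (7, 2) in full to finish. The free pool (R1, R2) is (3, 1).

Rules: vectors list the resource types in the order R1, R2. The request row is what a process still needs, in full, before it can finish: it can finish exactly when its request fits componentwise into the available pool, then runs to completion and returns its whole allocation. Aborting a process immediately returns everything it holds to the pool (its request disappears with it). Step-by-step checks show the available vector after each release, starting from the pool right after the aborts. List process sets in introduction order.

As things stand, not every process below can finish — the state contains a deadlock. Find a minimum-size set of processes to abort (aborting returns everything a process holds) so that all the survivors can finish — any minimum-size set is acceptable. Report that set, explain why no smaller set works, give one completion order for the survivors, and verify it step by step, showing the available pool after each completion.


Abort task-6 and task-8.
Key observation: task-0 was stuck for good until task-6 and task-8 gave back (2, 2); in the order shown it finishes at step 3.
Minimality, checking each single-abort alternative: task-1 alone leaves task-0 blocked (short on R1); task-4 alone leaves task-0 blocked (short on R1); task-0 alone leaves task-6 blocked (short on R1); task-6 alone leaves task-0 blocked (short on R1); task-2 alone leaves task-0 blocked (short on R1); task-8 alone leaves task-0 blocked (short on R1).
The survivors complete as task-1, task-2, task-0, task-4. Verifying each step (starting from the post-abort pool):
  pool = (5, 3)
  run task-1 (needs (0, 0), free (5, 3)); after release of (1, 1) the pool is (6, 4)
  run task-2 (needs (4, 1), free (6, 4)); after release of (1, 0) the pool is (7, 4)
  run task-0 (needs (7, 3), free (7, 4)); after release of (1, 1) the pool is (8, 5)
  run task-4 (needs (5, 2), free (8, 5)); after release of (0, 1) the pool is (8, 6)


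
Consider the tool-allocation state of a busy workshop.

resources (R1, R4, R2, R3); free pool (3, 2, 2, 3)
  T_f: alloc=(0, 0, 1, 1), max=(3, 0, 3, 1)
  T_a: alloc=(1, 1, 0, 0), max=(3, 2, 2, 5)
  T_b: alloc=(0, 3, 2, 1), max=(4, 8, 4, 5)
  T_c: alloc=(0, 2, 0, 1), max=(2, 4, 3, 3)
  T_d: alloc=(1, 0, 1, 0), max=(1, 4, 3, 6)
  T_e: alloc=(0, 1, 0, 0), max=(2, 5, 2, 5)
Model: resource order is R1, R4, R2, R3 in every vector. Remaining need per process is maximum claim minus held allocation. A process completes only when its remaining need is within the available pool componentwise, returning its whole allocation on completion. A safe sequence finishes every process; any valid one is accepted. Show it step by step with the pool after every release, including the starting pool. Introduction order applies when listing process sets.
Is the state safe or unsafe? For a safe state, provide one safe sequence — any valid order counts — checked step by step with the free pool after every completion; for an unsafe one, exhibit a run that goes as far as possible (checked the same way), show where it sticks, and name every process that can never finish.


SAFE. One safe sequence: T_f, T_c, T_e, T_a, T_b, T_d.
Key observation: the order's first zero-slack moment is T_f ((3, 0, 2, 0) needed, (3, 2, 2, 3) free — a requested resource with nothing to spare).
Check, step by step:
  pool = (3, 2, 2, 3)
  run T_f (needs (3, 0, 2, 0), free (3, 2, 2, 3)); after release of (0, 0, 1, 1) the pool is (3, 2, 3, 4)
  run T_c (needs (2, 2, 3, 2), free (3, 2, 3, 4)); after release of (0, 2, 0, 1) the pool is (3, 4, 3, 5)
  run T_e (needs (2, 4, 2, 5), free (3, 4, 3, 5)); after release of (0, 1, 0, 0) the pool is (3, 5, 3, 5)
  run T_a (needs (2, 1, 2, 5), free (3, 5, 3, 5)); after release of (1, 1, 0, 0) the pool is (4, 6, 3, 5)
  run T_b (needs (4, 5, 2, 4), free (4, 6, 3, 5)); after release of (0, 3, 2, 1) the pool is (4, 9, 5, 6)
  run T_d (needs (0, 4, 2, 6), free (4, 9, 5, 6)); after release of (1, 0, 1, 0) the pool is (5, 9, 6, 6)


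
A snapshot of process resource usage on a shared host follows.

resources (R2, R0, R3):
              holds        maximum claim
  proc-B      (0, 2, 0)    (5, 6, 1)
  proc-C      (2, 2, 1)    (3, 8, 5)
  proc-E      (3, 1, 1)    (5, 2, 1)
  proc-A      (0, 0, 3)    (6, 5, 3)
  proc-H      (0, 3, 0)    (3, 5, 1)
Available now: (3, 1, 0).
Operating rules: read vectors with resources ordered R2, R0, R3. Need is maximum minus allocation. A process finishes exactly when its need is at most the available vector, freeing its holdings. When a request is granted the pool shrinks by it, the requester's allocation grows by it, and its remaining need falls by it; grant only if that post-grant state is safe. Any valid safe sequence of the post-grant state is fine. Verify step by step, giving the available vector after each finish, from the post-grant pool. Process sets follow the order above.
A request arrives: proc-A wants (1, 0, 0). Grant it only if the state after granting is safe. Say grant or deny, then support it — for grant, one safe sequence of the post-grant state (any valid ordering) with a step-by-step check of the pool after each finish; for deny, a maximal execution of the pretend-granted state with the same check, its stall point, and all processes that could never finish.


GRANT. The post-grant state is safe; one safe sequence: proc-E, proc-H, proc-B, proc-A, proc-C.
Key observation: (2, 1, 0) free after granting still covers proc-E first, and each release covers the next.
Verifying the post-grant state step by step:
  pool = (2, 1, 0)
  proc-E: need (2, 1, 0) fits (2, 1, 0); releases (3, 1, 1), pool now (5, 2, 1)
  proc-H: need (3, 2, 1) fits (5, 2, 1); releases (0, 3, 0), pool now (5, 5, 1)
  proc-B: need (5, 4, 1) fits (5, 5, 1); releases (0, 2, 0), pool now (5, 7, 1)
  proc-A: need (5, 5, 0) fits (5, 7, 1); releases (1, 0, 3), pool now (6, 7, 4)
  proc-C: need (1, 6, 4) fits (6, 7, 4); releases (2, 2, 1), pool now (8, 9, 5)


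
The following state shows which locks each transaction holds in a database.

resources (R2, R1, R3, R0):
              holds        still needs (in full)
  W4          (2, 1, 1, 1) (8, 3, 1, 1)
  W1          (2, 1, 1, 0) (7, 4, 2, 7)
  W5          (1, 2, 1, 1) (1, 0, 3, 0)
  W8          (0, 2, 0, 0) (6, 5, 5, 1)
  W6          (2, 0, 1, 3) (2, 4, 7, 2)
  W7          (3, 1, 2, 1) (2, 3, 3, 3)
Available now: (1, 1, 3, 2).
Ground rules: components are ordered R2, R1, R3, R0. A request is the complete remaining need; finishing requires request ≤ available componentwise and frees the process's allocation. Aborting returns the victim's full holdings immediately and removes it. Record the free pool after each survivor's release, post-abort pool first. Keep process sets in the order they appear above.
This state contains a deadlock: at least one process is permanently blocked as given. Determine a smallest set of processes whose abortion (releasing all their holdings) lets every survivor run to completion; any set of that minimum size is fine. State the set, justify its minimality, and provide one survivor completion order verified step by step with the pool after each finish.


Minimum abort set: W1.
Key observation: W6 was stuck for good until W1 gave back (2, 1, 1, 0); in the order shown it finishes at step 3.
Why nothing smaller works: aborting no one leaves the state deadlocked as given.
Survivors finish in the order: W5, W7, W6, W8, W4. Step-by-step check (pool after the aborts first):
  pool = (3, 2, 4, 2)
  W5 needs (1, 0, 3, 0) <= (3, 2, 4, 2) -> finishes; pool += (1, 2, 1, 1) = (4, 4, 5, 3)
  W7 needs (2, 3, 3, 3) <= (4, 4, 5, 3) -> finishes; pool += (3, 1, 2, 1) = (7, 5, 7, 4)
  W6 needs (2, 4, 7, 2) <= (7, 5, 7, 4) -> finishes; pool += (2, 0, 1, 3) = (9, 5, 8, 7)
  W8 needs (6, 5, 5, 1) <= (9, 5, 8, 7) -> finishes; pool += (0, 2, 0, 0) = (9, 7, 8, 7)
  W4 needs (8, 3, 1, 1) <= (9, 7, 8, 7) -> finishes; pool += (2, 1, 1, 1) = (11, 8, 9, 8)


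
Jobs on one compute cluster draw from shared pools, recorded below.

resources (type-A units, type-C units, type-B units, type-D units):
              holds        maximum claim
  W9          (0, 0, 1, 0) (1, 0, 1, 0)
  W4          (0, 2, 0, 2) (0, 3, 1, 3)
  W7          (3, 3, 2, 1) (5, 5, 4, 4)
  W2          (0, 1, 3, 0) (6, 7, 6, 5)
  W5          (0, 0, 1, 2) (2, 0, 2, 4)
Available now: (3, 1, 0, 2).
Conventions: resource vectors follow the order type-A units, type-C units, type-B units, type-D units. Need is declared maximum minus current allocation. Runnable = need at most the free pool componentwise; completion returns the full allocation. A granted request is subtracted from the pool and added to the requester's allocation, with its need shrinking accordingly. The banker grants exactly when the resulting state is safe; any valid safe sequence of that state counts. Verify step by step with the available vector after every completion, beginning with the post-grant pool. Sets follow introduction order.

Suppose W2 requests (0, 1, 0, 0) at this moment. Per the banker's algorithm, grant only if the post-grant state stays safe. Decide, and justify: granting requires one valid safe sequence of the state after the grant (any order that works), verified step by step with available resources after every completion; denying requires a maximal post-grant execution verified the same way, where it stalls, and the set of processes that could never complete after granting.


DENY. Granting would leave the state unsafe.
Key observation: the pool after W9, W5 is (3, 0, 2, 4); every surviving request exceeds it in type-C units, so progress ends there.
After a pretend grant, a maximal execution: W9, W5 — then nothing else fits. Walking it through:
  pool = (3, 0, 0, 2)
  W9: need (1, 0, 0, 0) fits (3, 0, 0, 2); releases (0, 0, 1, 0), pool now (3, 0, 1, 2)
  W5: need (2, 0, 1, 2) fits (3, 0, 1, 2); releases (0, 0, 1, 2), pool now (3, 0, 2, 4)
  W4 cannot run: need (0, 1, 1, 1) vs free (3, 0, 2, 4) (insufficient type-C units)
  W7 cannot run: need (2, 2, 2, 3) vs free (3, 0, 2, 4) (insufficient type-C units)
  W2 cannot run: need (6, 5, 3, 5) vs free (3, 0, 2, 4) (insufficient type-A units, type-C units, type-B units and type-D units)
Post-grant, the permanently blocked set is W4, W7 and W2.


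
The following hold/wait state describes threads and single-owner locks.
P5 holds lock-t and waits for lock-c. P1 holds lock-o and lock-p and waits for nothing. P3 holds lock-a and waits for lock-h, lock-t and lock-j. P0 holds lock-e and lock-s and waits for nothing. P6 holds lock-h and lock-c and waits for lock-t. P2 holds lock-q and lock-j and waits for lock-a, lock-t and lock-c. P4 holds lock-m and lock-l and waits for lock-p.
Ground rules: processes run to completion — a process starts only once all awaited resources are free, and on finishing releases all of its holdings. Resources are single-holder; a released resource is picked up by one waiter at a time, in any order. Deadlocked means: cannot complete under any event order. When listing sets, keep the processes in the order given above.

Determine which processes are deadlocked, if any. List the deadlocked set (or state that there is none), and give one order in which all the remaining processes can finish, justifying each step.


Deadlocked: P5, P3, P6 and P2.
Key observation: the waits loop around P5 -> P6 -> P5 with no way out; P3 and P2 are caught in further circular waits.
A valid finishing order for the others: P0, P1, P4.
Verifying each step:
  P0 waits on nothing -> runs at once and releases lock-e and lock-s
  P1 waits on nothing -> runs at once and releases lock-o and lock-p
  run P4 (all its waits — lock-p — are resolved); releases lock-m and lock-l


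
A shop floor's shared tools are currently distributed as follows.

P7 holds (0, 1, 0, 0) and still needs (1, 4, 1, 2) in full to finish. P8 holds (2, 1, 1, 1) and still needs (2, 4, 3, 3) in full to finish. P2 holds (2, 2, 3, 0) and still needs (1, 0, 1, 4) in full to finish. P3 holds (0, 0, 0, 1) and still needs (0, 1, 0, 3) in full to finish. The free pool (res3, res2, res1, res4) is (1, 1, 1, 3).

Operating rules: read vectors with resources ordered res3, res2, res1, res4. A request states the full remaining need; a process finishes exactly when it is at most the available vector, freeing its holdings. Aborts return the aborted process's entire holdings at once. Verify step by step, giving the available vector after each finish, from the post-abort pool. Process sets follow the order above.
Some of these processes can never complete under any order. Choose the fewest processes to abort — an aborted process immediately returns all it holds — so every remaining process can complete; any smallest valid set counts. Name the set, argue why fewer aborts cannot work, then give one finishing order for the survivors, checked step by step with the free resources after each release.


Abort P8.
Key observation: the deadlocked P7 becomes finishable only because P8 released (2, 1, 1, 1); it completes at step 3 below.
Minimality: the empty abort set fails — the state is deadlocked as it stands.
Survivors finish in the order: P2, P3, P7. Step-by-step check (pool after the aborts first):
  pool = (3, 2, 2, 4)
  run P2 (needs (1, 0, 1, 4), free (3, 2, 2, 4)); after release of (2, 2, 3, 0) the pool is (5, 4, 5, 4)
  run P3 (needs (0, 1, 0, 3), free (5, 4, 5, 4)); after release of (0, 0, 0, 1) the pool is (5, 4, 5, 5)
  run P7 (needs (1, 4, 1, 2), free (5, 4, 5, 5)); after release of (0, 1, 0, 0) the pool is (5, 5, 5, 5)


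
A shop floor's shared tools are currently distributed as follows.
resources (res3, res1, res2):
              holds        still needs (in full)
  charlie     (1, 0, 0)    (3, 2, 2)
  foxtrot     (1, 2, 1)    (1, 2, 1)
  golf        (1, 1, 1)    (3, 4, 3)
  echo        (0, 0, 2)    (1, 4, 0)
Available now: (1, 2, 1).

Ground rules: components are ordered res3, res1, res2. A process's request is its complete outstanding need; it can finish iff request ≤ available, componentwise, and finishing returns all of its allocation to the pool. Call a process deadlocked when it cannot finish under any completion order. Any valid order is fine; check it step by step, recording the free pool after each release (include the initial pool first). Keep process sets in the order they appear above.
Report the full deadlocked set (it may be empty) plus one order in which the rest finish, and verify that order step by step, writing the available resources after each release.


Deadlocked: charlie and golf.
Key observation: the wall is res3: completing foxtrot, echo brings the pool only to (2, 4, 4), and all the rest need more.
The rest can finish in the order foxtrot, echo. Step-by-step check:
  pool = (1, 2, 1)
  run foxtrot (needs (1, 2, 1), free (1, 2, 1)); after release of (1, 2, 1) the pool is (2, 4, 2)
  run echo (needs (1, 4, 0), free (2, 4, 2)); after release of (0, 0, 2) the pool is (2, 4, 4)
The blocked processes can never fit:
  charlie still needs (3, 2, 2) but only (2, 4, 4) is free — short on res3
  golf still needs (3, 4, 3) but only (2, 4, 4) is free — short on res3


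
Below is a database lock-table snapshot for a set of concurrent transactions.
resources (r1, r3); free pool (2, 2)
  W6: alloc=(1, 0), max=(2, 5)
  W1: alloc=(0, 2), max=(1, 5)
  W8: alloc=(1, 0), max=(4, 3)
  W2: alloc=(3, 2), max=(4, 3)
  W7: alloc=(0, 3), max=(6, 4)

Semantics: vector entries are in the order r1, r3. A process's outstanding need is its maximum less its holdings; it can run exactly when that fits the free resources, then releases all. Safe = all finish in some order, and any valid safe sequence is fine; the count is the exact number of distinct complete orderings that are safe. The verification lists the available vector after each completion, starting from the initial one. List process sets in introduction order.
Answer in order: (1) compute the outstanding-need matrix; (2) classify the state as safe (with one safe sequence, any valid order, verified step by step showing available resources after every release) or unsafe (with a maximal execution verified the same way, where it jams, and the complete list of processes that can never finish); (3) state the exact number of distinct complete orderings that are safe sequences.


(1) Need matrix, components ordered r1, r3:
  W6: (1, 5)
  W1: (1, 3)
  W8: (3, 3)
  W2: (1, 1)
  W7: (6, 1)
(2) SAFE, for example via the order W2, W1, W8, W7, W6.
Key observation: W7 is the earliest step where a requested resource binds exactly: need (6, 1), pool (6, 6) at its turn.
Walking it through:
  pool = (2, 2)
  W2 needs (1, 1) <= (2, 2) -> finishes; pool += (3, 2) = (5, 4)
  W1 needs (1, 3) <= (5, 4) -> finishes; pool += (0, 2) = (5, 6)
  W8 needs (3, 3) <= (5, 6) -> finishes; pool += (1, 0) = (6, 6)
  W7 needs (6, 1) <= (6, 6) -> finishes; pool += (0, 3) = (6, 9)
  W6 needs (1, 5) <= (6, 9) -> finishes; pool += (1, 0) = (7, 9)
(3) Precisely 8 of the possible complete orderings are safe sequences.


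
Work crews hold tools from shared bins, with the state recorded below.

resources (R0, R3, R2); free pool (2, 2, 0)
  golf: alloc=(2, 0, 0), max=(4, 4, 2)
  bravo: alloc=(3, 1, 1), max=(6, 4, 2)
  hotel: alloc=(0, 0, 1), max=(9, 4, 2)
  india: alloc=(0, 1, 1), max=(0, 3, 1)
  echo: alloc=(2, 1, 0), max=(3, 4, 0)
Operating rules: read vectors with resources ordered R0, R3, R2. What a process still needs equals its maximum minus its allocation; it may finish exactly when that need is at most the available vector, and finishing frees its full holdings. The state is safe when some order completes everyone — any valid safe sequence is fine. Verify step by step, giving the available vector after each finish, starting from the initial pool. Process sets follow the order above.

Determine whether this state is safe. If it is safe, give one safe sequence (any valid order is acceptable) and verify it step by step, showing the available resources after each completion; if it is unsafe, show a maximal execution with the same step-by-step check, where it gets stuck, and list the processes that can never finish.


SAFE — a valid safe sequence is india, echo, bravo, golf, hotel.
Key observation: india is the earliest step where a requested resource binds exactly: need (0, 2, 0), pool (2, 2, 0) at its turn.
Check, step by step:
  pool = (2, 2, 0)
  run india (needs (0, 2, 0), free (2, 2, 0)); after release of (0, 1, 1) the pool is (2, 3, 1)
  run echo (needs (1, 3, 0), free (2, 3, 1)); after release of (2, 1, 0) the pool is (4, 4, 1)
  run bravo (needs (3, 3, 1), free (4, 4, 1)); after release of (3, 1, 1) the pool is (7, 5, 2)
  run golf (needs (2, 4, 2), free (7, 5, 2)); after release of (2, 0, 0) the pool is (9, 5, 2)
  run hotel (needs (9, 4, 1), free (9, 5, 2)); after release of (0, 0, 1) the pool is (9, 5, 3)


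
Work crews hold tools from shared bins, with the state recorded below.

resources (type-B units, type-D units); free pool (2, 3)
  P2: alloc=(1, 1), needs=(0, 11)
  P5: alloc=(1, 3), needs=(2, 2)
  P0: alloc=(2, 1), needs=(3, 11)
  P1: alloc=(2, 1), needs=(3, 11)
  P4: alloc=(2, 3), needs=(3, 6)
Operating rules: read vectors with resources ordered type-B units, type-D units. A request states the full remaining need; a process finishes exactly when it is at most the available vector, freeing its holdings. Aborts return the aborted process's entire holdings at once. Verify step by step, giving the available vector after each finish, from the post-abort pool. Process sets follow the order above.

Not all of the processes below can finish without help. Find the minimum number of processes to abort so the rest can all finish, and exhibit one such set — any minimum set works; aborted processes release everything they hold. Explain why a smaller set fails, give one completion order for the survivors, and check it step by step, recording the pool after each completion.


Minimum abort set: P2 and P1.
Key observation: no ordering could ever have run P0 before the abort of P2 and P1; with (3, 2) back in the pool it fits at step 3.
No one abort is enough; case by case: P2 alone leaves P0 blocked (short on type-D units); P5 alone leaves P2 blocked (short on type-D units); P0 alone leaves P2 blocked (short on type-D units); P1 alone leaves P2 blocked (short on type-D units); P4 alone leaves P2 blocked (short on type-D units).
One survivor order: P5, P4, P0. Check, step by step (post-abort pool first):
  pool = (5, 5)
  P5: need (2, 2) fits (5, 5); releases (1, 3), pool now (6, 8)
  P4: need (3, 6) fits (6, 8); releases (2, 3), pool now (8, 11)
  P0: need (3, 11) fits (8, 11); releases (2, 1), pool now (10, 12)


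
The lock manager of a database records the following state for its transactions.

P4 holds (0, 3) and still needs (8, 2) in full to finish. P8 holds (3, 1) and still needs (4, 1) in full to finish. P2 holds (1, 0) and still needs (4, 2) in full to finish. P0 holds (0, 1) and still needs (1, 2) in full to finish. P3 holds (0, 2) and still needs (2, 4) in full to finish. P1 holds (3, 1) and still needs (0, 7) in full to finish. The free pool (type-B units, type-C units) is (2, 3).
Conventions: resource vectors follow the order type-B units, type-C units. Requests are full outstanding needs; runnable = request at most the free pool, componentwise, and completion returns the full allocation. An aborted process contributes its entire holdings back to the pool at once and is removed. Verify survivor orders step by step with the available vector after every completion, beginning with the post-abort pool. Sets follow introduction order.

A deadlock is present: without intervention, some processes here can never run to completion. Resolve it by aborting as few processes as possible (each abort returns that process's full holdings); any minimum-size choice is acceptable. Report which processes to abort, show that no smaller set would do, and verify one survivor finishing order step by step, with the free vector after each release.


Abort P1.
Key observation: P8 had no path to completion before; after the abort of P1 ((3, 1) returned), step 1 is where it fits.
No smaller set exists: with zero aborts the deadlock remains.
Survivors finish in the order: P8, P2, P3, P4, P0. Check, step by step (pool after the aborts first):
  pool = (5, 4)
  run P8 (needs (4, 1), free (5, 4)); after release of (3, 1) the pool is (8, 5)
  run P2 (needs (4, 2), free (8, 5)); after release of (1, 0) the pool is (9, 5)
  run P3 (needs (2, 4), free (9, 5)); after release of (0, 2) the pool is (9, 7)
  run P4 (needs (8, 2), free (9, 7)); after release of (0, 3) the pool is (9, 10)
  run P0 (needs (1, 2), free (9, 10)); after release of (0, 1) the pool is (9, 11)


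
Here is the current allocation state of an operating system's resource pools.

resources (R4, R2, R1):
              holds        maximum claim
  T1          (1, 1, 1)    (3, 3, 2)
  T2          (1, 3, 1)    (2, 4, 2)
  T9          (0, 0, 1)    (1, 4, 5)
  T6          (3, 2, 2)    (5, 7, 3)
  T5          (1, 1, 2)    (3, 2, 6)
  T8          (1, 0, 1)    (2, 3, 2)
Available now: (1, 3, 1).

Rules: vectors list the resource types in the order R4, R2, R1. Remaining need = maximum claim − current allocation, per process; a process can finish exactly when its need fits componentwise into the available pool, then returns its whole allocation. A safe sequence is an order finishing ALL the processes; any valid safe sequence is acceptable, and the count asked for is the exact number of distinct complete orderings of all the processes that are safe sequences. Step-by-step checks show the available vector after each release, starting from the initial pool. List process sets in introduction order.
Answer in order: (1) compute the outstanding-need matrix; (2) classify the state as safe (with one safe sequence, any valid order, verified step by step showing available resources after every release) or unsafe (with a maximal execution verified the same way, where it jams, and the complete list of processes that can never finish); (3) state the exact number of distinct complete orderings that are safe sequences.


(1) Remaining need (order R4, R2, R1):
  T1: (2, 2, 1)
  T2: (1, 1, 1)
  T9: (1, 4, 4)
  T6: (2, 5, 1)
  T5: (2, 1, 4)
  T8: (1, 3, 1)
(2) SAFE, for example via the order T2, T1, T8, T9, T6, T5.
Key observation: reading the order forward, T2 is the first process whose need (1, 1, 1) meets the free pool (1, 3, 1) exactly on a resource it requests.
Step-by-step check:
  pool = (1, 3, 1)
  T2 needs (1, 1, 1) <= (1, 3, 1) -> finishes; pool += (1, 3, 1) = (2, 6, 2)
  T1 needs (2, 2, 1) <= (2, 6, 2) -> finishes; pool += (1, 1, 1) = (3, 7, 3)
  T8 needs (1, 3, 1) <= (3, 7, 3) -> finishes; pool += (1, 0, 1) = (4, 7, 4)
  T9 needs (1, 4, 4) <= (4, 7, 4) -> finishes; pool += (0, 0, 1) = (4, 7, 5)
  T6 needs (2, 5, 1) <= (4, 7, 5) -> finishes; pool += (3, 2, 2) = (7, 9, 7)
  T5 needs (2, 1, 4) <= (7, 9, 7) -> finishes; pool += (1, 1, 2) = (8, 10, 9)
(3) Precisely 66 of the possible complete orderings are safe sequences.


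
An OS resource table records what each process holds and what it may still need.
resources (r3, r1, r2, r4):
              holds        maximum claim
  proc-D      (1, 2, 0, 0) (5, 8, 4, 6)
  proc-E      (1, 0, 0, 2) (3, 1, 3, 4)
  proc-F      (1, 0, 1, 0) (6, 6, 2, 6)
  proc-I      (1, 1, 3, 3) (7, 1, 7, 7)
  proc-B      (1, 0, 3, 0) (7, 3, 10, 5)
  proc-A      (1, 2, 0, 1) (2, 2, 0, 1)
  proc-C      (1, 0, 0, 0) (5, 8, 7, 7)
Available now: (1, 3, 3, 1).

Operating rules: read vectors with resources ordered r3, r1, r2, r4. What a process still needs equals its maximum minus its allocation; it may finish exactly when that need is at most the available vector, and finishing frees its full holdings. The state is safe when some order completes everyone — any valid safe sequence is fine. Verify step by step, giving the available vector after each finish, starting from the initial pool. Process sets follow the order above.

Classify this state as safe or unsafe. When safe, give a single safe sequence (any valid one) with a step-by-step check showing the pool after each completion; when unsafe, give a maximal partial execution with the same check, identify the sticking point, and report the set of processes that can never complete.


The state is UNSAFE.
Key observation: after proc-A, proc-E complete, (3, 5, 3, 4) is the best the pool ever gets, yet each leftover process wants more r3.
A maximal execution: proc-A, proc-E — then nothing else fits. Verifying each step:
  pool = (1, 3, 3, 1)
  run proc-A (needs (1, 0, 0, 0), free (1, 3, 3, 1)); after release of (1, 2, 0, 1) the pool is (2, 5, 3, 2)
  run proc-E (needs (2, 1, 3, 2), free (2, 5, 3, 2)); after release of (1, 0, 0, 2) the pool is (3, 5, 3, 4)
  proc-D still needs (4, 6, 4, 6) but only (3, 5, 3, 4) is free — short on r3, r1, r2 and r4
  proc-F still needs (5, 6, 1, 6) but only (3, 5, 3, 4) is free — short on r3, r1 and r4
  proc-I still needs (6, 0, 4, 4) but only (3, 5, 3, 4) is free — short on r3 and r2
  proc-B still needs (6, 3, 7, 5) but only (3, 5, 3, 4) is free — short on r3, r2 and r4
  proc-C still needs (4, 8, 7, 7) but only (3, 5, 3, 4) is free — short on r3, r1, r2 and r4
Never able to finish: proc-D, proc-F, proc-I, proc-B and proc-C.


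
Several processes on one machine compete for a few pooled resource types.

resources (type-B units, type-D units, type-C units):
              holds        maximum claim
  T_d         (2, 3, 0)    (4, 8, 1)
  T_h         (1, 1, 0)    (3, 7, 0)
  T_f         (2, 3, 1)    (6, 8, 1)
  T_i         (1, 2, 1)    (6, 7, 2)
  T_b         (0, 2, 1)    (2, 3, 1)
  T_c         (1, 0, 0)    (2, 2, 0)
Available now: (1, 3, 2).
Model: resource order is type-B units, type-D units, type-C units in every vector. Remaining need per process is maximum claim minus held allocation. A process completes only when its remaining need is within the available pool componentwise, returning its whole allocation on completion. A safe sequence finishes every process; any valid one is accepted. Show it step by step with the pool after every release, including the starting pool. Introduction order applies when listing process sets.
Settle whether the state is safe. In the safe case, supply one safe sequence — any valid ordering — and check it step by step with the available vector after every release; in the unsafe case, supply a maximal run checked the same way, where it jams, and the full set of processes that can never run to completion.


SAFE. One safe sequence: T_c, T_b, T_d, T_f, T_i, T_h.
Key observation: the first exact fit in this order is T_c — it needs (1, 2, 0) with (1, 3, 2) free, meeting a requested resource to the last unit.
Check, step by step:
  pool = (1, 3, 2)
  T_c needs (1, 2, 0) <= (1, 3, 2) -> finishes; pool += (1, 0, 0) = (2, 3, 2)
  T_b needs (2, 1, 0) <= (2, 3, 2) -> finishes; pool += (0, 2, 1) = (2, 5, 3)
  T_d needs (2, 5, 1) <= (2, 5, 3) -> finishes; pool += (2, 3, 0) = (4, 8, 3)
  T_f needs (4, 5, 0) <= (4, 8, 3) -> finishes; pool += (2, 3, 1) = (6, 11, 4)
  T_i needs (5, 5, 1) <= (6, 11, 4) -> finishes; pool += (1, 2, 1) = (7, 13, 5)
  T_h needs (2, 6, 0) <= (7, 13, 5) -> finishes; pool += (1, 1, 0) = (8, 14, 5)


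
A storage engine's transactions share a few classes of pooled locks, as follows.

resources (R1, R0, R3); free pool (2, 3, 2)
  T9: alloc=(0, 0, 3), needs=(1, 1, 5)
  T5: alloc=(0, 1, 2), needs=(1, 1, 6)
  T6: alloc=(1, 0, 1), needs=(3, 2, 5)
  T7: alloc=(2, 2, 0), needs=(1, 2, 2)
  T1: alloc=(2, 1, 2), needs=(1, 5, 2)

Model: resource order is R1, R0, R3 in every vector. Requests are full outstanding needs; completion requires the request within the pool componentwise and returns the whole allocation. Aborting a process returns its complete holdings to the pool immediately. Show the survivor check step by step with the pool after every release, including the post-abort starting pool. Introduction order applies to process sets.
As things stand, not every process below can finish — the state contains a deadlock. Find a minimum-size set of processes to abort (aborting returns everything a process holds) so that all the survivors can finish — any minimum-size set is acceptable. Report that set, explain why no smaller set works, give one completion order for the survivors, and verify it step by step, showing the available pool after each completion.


Minimum abort set: T9.
Key observation: aborting T9 returns (0, 0, 3), and T6 — hopeless before — runs at step 3 with the returned capacity in the pool.
No smaller set exists: with zero aborts the deadlock remains.
Survivors finish in the order: T7, T1, T6, T5. Walking it through (pool after the aborts first):
  pool = (2, 3, 5)
  T7 needs (1, 2, 2) <= (2, 3, 5) -> finishes; pool += (2, 2, 0) = (4, 5, 5)
  T1 needs (1, 5, 2) <= (4, 5, 5) -> finishes; pool += (2, 1, 2) = (6, 6, 7)
  T6 needs (3, 2, 5) <= (6, 6, 7) -> finishes; pool += (1, 0, 1) = (7, 6, 8)
  T5 needs (1, 1, 6) <= (7, 6, 8) -> finishes; pool += (0, 1, 2) = (7, 7, 10)
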